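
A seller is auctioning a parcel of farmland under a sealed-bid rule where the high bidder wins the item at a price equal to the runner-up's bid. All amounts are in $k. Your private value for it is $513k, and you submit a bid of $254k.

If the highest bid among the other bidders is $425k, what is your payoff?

Your bid $254k is below the highest competing bid $425k, so you lose.
A losing bidder pays nothing and receives nothing: payoff = $0k.

$0k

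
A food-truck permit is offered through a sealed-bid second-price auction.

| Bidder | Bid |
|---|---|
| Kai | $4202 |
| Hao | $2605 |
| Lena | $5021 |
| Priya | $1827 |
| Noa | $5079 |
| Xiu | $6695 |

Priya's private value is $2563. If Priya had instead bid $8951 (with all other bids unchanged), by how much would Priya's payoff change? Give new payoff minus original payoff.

−$4132

The highest bid among the other bidders is $6695; Priya's bid doesn't change that.
Original bid $1827: Priya is not highest (top rival bid is $6695); payoff $0.
Alternative bid $8951: Priya is highest, pays the top rival bid $6695; payoff $2563 − $6695 = −$4132.
Change in payoff = −$4132 − ($0) = −$4132.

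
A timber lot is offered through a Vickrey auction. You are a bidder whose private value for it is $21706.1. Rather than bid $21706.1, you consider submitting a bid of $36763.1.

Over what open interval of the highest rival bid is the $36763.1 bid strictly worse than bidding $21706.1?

If the competing bid is below $21706.1, both bids win at the same price — no difference.
If it is above $36763.1, both bids lose — no difference.
If it lies strictly between $21706.1 and $36763.1, bidding your value loses (payoff 0) while bidding $36763.1 wins at a price above your value (payoff negative).
So the deviation strictly hurts on the open interval ($21706.1, $36763.1).

($21706.1, $36763.1)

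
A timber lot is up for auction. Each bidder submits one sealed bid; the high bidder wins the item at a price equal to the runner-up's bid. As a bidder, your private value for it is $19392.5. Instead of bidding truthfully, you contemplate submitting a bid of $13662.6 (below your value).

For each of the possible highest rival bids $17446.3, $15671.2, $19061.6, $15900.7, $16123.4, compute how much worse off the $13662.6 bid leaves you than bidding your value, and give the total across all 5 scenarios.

$12759.3

The deviation costs you only when the competing bid falls strictly between $13662.6 and $19392.5; elsewhere both bids give the same outcome.
$17446.3: truthful payoff $1946.2, deviation payoff $0 → loss $1946.2.
$15671.2: truthful payoff $3721.3, deviation payoff $0 → loss $3721.3.
$19061.6: truthful payoff $330.9, deviation payoff $0 → loss $330.9.
$15900.7: truthful payoff $3491.8, deviation payoff $0 → loss $3491.8.
$16123.4: truthful payoff $3269.1, deviation payoff $0 → loss $3269.1.
Total loss = $1946.2 + $3721.3 + $330.9 + $3491.8 + $3269.1 = $12759.3.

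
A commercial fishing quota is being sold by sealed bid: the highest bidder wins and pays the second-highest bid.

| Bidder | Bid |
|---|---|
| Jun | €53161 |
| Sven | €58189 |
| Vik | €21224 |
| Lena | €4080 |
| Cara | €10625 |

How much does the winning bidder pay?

€53161

Highest bid: Sven at €58189, so Sven wins.
Second-highest bid: Jun at €53161 — that is the price the winner pays.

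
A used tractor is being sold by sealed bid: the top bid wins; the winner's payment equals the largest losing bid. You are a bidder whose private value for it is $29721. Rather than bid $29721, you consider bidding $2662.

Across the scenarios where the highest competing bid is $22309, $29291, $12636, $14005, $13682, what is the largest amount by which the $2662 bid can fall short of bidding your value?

$22309: truthful gives $7412, deviation gives $0 → loss $7412.
$29291: truthful gives $430, deviation gives $0 → loss $430.
$12636: truthful gives $17085, deviation gives $0 → loss $17085.
$14005: truthful gives $15716, deviation gives $0 → loss $15716.
$13682: truthful gives $16039, deviation gives $0 → loss $16039.
Maximum loss: $17085.

$17085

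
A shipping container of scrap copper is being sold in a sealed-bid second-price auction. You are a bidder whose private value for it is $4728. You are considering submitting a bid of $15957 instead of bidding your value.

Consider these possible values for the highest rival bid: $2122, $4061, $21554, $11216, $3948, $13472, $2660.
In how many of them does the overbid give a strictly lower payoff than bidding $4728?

2

The deviation hurts exactly when the highest competing bid lies strictly between $4728 and $15957 — overbidding then wins at a price above your value.
$2122: below both → same outcome either way.
$4061: below both → same outcome either way.
$21554: above both → same outcome either way.
$11216: inside the interval → strictly worse (loss $6488).
$3948: below both → same outcome either way.
$13472: inside the interval → strictly worse (loss $8744).
$2660: below both → same outcome either way.
Count: 2.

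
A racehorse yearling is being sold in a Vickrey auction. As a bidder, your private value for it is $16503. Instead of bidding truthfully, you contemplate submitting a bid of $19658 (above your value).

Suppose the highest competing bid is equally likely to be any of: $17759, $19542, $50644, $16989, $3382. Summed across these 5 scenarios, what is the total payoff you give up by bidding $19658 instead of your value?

The deviation costs you only when the competing bid falls strictly between $16503 and $19658; elsewhere both bids give the same outcome.
$17759: truthful payoff $0, deviation payoff −$1256 → loss $1256.
$19542: truthful payoff $0, deviation payoff −$3039 → loss $3039.
$50644: outcomes coincide → loss $0.
$16989: truthful payoff $0, deviation payoff −$486 → loss $486.
$3382: outcomes coincide → loss $0.
Total loss = $1256 + $3039 + $486 = $4781.

$4781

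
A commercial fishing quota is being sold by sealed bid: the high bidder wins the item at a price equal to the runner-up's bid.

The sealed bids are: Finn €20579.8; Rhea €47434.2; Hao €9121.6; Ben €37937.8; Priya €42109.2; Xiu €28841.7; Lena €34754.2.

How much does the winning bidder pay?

Highest bid: Rhea at €47434.2, so Rhea wins.
Second-highest bid: Priya at €42109.2 — that is the price the winner pays.

€42109.2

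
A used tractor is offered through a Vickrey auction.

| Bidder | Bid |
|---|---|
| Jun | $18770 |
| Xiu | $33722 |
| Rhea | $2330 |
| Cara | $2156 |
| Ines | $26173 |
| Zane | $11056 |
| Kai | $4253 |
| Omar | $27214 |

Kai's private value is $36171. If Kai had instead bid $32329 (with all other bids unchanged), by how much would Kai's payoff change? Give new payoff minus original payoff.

$0

The highest bid among the other bidders is $33722; Kai's bid doesn't change that.
Original bid $4253: Kai is not highest (top rival bid is $33722); payoff $0.
Alternative bid $32329: Kai is not highest (top rival bid is $33722); payoff $0.
Change in payoff = $0 − ($0) = $0.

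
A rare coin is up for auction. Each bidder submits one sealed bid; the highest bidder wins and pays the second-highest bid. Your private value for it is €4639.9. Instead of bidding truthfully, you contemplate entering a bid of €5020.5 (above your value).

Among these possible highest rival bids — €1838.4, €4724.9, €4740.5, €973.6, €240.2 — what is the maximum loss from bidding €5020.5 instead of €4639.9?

€1838.4: same outcome either way → loss €0.
€4724.9: truthful gives €0, deviation gives −€85 → loss €85.
€4740.5: truthful gives €0, deviation gives −€100.6 → loss €100.6.
€973.6: same outcome either way → loss €0.
€240.2: same outcome either way → loss €0.
Maximum loss: €100.6.

€100.6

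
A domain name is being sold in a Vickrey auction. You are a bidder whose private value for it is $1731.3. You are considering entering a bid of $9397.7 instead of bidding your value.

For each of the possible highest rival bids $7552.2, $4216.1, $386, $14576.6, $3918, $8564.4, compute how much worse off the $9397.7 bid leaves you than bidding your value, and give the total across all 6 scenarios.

$17325.5

The deviation costs you only when the competing bid falls strictly between $1731.3 and $9397.7; elsewhere both bids give the same outcome.
$7552.2: truthful payoff $0, deviation payoff −$5820.9 → loss $5820.9.
$4216.1: truthful payoff $0, deviation payoff −$2484.8 → loss $2484.8.
$386: outcomes coincide → loss $0.
$14576.6: outcomes coincide → loss $0.
$3918: truthful payoff $0, deviation payoff −$2186.7 → loss $2186.7.
$8564.4: truthful payoff $0, deviation payoff −$6833.1 → loss $6833.1.
Total loss = $5820.9 + $2484.8 + $2186.7 + $6833.1 = $17325.5.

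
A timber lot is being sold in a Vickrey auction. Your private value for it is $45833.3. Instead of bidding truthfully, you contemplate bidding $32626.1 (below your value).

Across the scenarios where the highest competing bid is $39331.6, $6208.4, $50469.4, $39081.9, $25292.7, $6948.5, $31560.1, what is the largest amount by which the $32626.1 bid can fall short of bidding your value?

$6751.4

$39331.6: truthful gives $6501.7, deviation gives $0 → loss $6501.7.
$6208.4: same outcome either way → loss $0.
$50469.4: same outcome either way → loss $0.
$39081.9: truthful gives $6751.4, deviation gives $0 → loss $6751.4.
$25292.7: same outcome either way → loss $0.
$6948.5: same outcome either way → loss $0.
$31560.1: same outcome either way → loss $0.
Maximum loss: $6751.4.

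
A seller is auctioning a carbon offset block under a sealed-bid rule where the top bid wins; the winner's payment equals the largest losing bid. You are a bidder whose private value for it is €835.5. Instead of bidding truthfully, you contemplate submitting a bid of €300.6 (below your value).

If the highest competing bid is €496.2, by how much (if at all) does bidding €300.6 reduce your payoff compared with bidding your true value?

€339.3

Bidding your value €835.5: you win (since €835.5 > €496.2) and pay €496.2. Payoff €339.3.
Bidding €300.6: you lose. Payoff €0.
The competing bid €496.2 lies between your shaded bid and your value, so underbidding forfeits an item you could have won at a profitable price.
Loss from deviating = €339.3 − (€0) = €339.3.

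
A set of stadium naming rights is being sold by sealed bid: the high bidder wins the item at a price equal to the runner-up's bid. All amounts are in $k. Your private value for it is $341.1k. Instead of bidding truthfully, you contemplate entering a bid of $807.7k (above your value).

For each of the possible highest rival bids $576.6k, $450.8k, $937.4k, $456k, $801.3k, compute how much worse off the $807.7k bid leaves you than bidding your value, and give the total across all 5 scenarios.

$920.3k

The deviation costs you only when the competing bid falls strictly between $341.1k and $807.7k; elsewhere both bids give the same outcome.
$576.6k: truthful payoff $0k, deviation payoff −$235.5k → loss $235.5k.
$450.8k: truthful payoff $0k, deviation payoff −$109.7k → loss $109.7k.
$937.4k: outcomes coincide → loss $0k.
$456k: truthful payoff $0k, deviation payoff −$114.9k → loss $114.9k.
$801.3k: truthful payoff $0k, deviation payoff −$460.2k → loss $460.2k.
Total loss = $235.5k + $109.7k + $114.9k + $460.2k = $920.3k.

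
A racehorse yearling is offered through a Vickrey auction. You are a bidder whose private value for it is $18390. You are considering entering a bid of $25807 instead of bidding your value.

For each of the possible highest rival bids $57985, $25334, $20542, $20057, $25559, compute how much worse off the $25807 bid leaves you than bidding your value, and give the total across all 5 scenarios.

The deviation costs you only when the competing bid falls strictly between $18390 and $25807; elsewhere both bids give the same outcome.
$57985: outcomes coincide → loss $0.
$25334: truthful payoff $0, deviation payoff −$6944 → loss $6944.
$20542: truthful payoff $0, deviation payoff −$2152 → loss $2152.
$20057: truthful payoff $0, deviation payoff −$1667 → loss $1667.
$25559: truthful payoff $0, deviation payoff −$7169 → loss $7169.
Total loss = $6944 + $2152 + $1667 + $7169 = $17932.

$17932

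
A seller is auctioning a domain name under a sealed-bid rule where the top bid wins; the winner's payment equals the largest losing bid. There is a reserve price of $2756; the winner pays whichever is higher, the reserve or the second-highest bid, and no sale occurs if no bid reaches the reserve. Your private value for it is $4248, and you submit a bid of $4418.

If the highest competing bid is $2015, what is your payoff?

$1492

Your bid $4418 is the highest and exceeds the reserve.
Price = max(second-highest bid, reserve) = max($2015, $2756) = $2756.
Payoff = $4248 − $2756 = $1492.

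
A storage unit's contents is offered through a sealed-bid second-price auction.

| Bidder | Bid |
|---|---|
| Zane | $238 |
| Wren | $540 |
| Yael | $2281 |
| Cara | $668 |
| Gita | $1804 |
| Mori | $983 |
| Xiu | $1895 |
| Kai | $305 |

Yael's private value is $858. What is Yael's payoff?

Highest bid: Yael at $2281, so Yael wins.
Second-highest bid: Xiu at $1895 — that is the price the winner pays.
Yael's payoff = value − price = $858 − $1895 = −$1037.

−$1037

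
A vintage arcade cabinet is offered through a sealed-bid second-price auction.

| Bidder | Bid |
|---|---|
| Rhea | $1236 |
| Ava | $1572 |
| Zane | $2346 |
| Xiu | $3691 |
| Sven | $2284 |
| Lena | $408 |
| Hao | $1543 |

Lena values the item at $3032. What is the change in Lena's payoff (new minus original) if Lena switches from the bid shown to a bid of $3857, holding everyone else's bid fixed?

−$659

The highest bid among the other bidders is $3691; Lena's bid doesn't change that.
Original bid $408: Lena is not highest (top rival bid is $3691); payoff $0.
Alternative bid $3857: Lena is highest, pays the top rival bid $3691; payoff $3032 − $3691 = −$659.
Change in payoff = −$659 − ($0) = −$659.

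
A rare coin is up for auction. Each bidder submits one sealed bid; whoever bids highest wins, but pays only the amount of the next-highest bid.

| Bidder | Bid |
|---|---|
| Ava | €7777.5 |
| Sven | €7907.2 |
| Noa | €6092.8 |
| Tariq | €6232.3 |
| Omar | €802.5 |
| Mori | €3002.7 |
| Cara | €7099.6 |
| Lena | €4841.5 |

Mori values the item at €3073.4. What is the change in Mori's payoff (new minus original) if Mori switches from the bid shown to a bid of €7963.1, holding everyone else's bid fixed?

The highest bid among the other bidders is €7907.2; Mori's bid doesn't change that.
Original bid €3002.7: Mori is not highest (top rival bid is €7907.2); payoff €0.
Alternative bid €7963.1: Mori is highest, pays the top rival bid €7907.2; payoff €3073.4 − €7907.2 = −€4833.8.
Change in payoff = −€4833.8 − (€0) = −€4833.8.

−€4833.8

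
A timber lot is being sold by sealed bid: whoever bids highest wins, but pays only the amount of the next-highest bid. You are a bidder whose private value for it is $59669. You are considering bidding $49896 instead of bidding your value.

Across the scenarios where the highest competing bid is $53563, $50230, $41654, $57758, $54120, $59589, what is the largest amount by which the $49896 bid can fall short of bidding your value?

$9439

$53563: truthful gives $6106, deviation gives $0 → loss $6106.
$50230: truthful gives $9439, deviation gives $0 → loss $9439.
$41654: same outcome either way → loss $0.
$57758: truthful gives $1911, deviation gives $0 → loss $1911.
$54120: truthful gives $5549, deviation gives $0 → loss $5549.
$59589: truthful gives $80, deviation gives $0 → loss $80.
Maximum loss: $9439.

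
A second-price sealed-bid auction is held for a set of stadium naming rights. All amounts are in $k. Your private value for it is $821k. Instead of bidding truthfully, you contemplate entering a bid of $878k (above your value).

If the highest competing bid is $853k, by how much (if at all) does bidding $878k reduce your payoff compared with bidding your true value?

$32k

Bidding your value $821k: you lose (since $821k < $853k). Payoff $0k.
Bidding $878k: you win and pay $853k. Payoff $821k − $853k = −$32k.
The competing bid $853k lies between your value and your inflated bid, so overbidding wins an item priced above your value.
Loss from deviating = $0k − (−$32k) = $32k.
Because the price is fixed by the runner-up's bid, deviating from your value can only change a good outcome into a bad one — never the reverse.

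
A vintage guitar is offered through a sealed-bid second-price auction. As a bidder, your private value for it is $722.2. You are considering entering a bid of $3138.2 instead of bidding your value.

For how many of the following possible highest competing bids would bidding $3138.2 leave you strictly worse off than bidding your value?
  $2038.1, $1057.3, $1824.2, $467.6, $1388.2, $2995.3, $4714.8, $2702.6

6

The deviation hurts exactly when the highest competing bid lies strictly between $722.2 and $3138.2 — overbidding then wins at a price above your value.
$2038.1: inside the interval → strictly worse (loss $1315.9).
$1057.3: inside the interval → strictly worse (loss $335.1).
$1824.2: inside the interval → strictly worse (loss $1102).
$467.6: below both → same outcome either way.
$1388.2: inside the interval → strictly worse (loss $666).
$2995.3: inside the interval → strictly worse (loss $2273.1).
$4714.8: above both → same outcome either way.
$2702.6: inside the interval → strictly worse (loss $1980.4).
Count: 6.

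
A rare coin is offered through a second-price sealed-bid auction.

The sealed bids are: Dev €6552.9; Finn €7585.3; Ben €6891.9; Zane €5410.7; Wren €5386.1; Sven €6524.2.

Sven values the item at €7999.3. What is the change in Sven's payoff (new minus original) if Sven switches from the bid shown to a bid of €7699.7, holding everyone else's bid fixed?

The highest bid among the other bidders is €7585.3; Sven's bid doesn't change that.
Original bid €6524.2: Sven is not highest (top rival bid is €7585.3); payoff €0.
Alternative bid €7699.7: Sven is highest, pays the top rival bid €7585.3; payoff €7999.3 − €7585.3 = €414.
Change in payoff = €414 − (€0) = €414.

€414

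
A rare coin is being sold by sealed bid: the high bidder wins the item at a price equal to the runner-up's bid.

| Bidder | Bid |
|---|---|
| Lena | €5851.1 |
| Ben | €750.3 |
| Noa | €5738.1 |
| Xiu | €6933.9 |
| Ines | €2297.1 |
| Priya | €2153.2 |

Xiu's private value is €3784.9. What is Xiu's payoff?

Highest bid: Xiu at €6933.9, so Xiu wins.
Second-highest bid: Lena at €5851.1 — that is the price the winner pays.
Xiu's payoff = value − price = €3784.9 − €5851.1 = −€2066.2.

−€2066.2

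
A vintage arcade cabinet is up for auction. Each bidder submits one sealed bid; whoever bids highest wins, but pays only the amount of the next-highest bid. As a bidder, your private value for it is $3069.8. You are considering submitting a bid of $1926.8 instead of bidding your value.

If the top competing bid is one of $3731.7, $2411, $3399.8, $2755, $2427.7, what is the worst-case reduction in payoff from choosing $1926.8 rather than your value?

$3731.7: same outcome either way → loss $0.
$2411: truthful gives $658.8, deviation gives $0 → loss $658.8.
$3399.8: same outcome either way → loss $0.
$2755: truthful gives $314.8, deviation gives $0 → loss $314.8.
$2427.7: truthful gives $642.1, deviation gives $0 → loss $642.1.
Maximum loss: $658.8.

$658.8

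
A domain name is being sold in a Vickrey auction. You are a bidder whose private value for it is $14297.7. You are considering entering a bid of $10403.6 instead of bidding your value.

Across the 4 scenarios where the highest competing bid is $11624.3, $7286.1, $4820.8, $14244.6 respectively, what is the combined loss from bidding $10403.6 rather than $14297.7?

$2726.5

The deviation costs you only when the competing bid falls strictly between $10403.6 and $14297.7; elsewhere both bids give the same outcome.
$11624.3: truthful payoff $2673.4, deviation payoff $0 → loss $2673.4.
$7286.1: outcomes coincide → loss $0.
$4820.8: outcomes coincide → loss $0.
$14244.6: truthful payoff $53.1, deviation payoff $0 → loss $53.1.
Total loss = $2673.4 + $53.1 = $2726.5.
In a second-price auction your bid sets only whether you win, not what you pay, so bidding your true value is weakly dominant.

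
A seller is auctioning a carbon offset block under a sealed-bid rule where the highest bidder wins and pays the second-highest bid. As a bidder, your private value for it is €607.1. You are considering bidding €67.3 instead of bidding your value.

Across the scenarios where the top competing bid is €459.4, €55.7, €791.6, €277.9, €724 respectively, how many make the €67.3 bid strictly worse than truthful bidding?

The deviation hurts exactly when the highest competing bid lies strictly between €67.3 and €607.1 — underbidding then forfeits a profitable win.
€459.4: inside the interval → strictly worse (loss €147.7).
€55.7: below both → same outcome either way.
€791.6: above both → same outcome either way.
€277.9: inside the interval → strictly worse (loss €329.2).
€724: above both → same outcome either way.
Count: 2.

2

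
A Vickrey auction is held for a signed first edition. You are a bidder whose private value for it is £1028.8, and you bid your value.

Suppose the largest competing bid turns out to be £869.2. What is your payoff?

£159.6

Your bid £1028.8 exceeds the highest competing bid £869.2, so you win.
In a second-price auction the winner pays the second-highest bid, £869.2.
Payoff = value − price = £1028.8 − £869.2 = £159.6.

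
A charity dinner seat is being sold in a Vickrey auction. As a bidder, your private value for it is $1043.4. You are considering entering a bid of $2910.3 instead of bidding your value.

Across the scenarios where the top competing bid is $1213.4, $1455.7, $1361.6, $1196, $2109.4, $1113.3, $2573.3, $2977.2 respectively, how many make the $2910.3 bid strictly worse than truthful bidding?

The deviation hurts exactly when the highest competing bid lies strictly between $1043.4 and $2910.3 — overbidding then wins at a price above your value.
$1213.4: inside the interval → strictly worse (loss $170).
$1455.7: inside the interval → strictly worse (loss $412.3).
$1361.6: inside the interval → strictly worse (loss $318.2).
$1196: inside the interval → strictly worse (loss $152.6).
$2109.4: inside the interval → strictly worse (loss $1066).
$1113.3: inside the interval → strictly worse (loss $69.9).
$2573.3: inside the interval → strictly worse (loss $1529.9).
$2977.2: above both → same outcome either way.
Count: 7.

7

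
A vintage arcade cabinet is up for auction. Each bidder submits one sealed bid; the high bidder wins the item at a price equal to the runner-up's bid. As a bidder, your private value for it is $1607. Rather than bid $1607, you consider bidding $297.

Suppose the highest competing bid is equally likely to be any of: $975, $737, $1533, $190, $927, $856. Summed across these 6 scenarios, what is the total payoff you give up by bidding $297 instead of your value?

The deviation costs you only when the competing bid falls strictly between $297 and $1607; elsewhere both bids give the same outcome.
$975: truthful payoff $632, deviation payoff $0 → loss $632.
$737: truthful payoff $870, deviation payoff $0 → loss $870.
$1533: truthful payoff $74, deviation payoff $0 → loss $74.
$190: outcomes coincide → loss $0.
$927: truthful payoff $680, deviation payoff $0 → loss $680.
$856: truthful payoff $751, deviation payoff $0 → loss $751.
Total loss = $632 + $870 + $74 + $680 + $751 = $3007.
Because the price is fixed by the runner-up's bid, deviating from your value can only change a good outcome into a bad one — never the reverse.

$3007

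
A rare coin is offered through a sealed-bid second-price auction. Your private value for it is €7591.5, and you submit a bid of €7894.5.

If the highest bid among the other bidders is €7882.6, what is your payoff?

−€291.1

Your bid €7894.5 exceeds the highest competing bid €7882.6, so you win.
In a second-price auction the winner pays the second-highest bid, €7882.6.
Payoff = value − price = €7591.5 − €7882.6 = −€291.1.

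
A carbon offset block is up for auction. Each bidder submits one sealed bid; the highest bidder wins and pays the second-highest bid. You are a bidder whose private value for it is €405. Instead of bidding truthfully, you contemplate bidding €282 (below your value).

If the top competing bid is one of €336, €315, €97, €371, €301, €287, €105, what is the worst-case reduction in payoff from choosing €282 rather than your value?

€336: truthful gives €69, deviation gives €0 → loss €69.
€315: truthful gives €90, deviation gives €0 → loss €90.
€97: same outcome either way → loss €0.
€371: truthful gives €34, deviation gives €0 → loss €34.
€301: truthful gives €104, deviation gives €0 → loss €104.
€287: truthful gives €118, deviation gives €0 → loss €118.
€105: same outcome either way → loss €0.
Maximum loss: €118.

€118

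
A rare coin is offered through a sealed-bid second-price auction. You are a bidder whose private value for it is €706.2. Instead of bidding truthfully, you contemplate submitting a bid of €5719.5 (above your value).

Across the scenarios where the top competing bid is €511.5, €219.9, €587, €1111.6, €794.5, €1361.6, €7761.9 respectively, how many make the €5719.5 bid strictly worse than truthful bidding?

3

The deviation hurts exactly when the highest competing bid lies strictly between €706.2 and €5719.5 — overbidding then wins at a price above your value.
€511.5: below both → same outcome either way.
€219.9: below both → same outcome either way.
€587: below both → same outcome either way.
€1111.6: inside the interval → strictly worse (loss €405.4).
€794.5: inside the interval → strictly worse (loss €88.3).
€1361.6: inside the interval → strictly worse (loss €655.4).
€7761.9: above both → same outcome either way.
Count: 3.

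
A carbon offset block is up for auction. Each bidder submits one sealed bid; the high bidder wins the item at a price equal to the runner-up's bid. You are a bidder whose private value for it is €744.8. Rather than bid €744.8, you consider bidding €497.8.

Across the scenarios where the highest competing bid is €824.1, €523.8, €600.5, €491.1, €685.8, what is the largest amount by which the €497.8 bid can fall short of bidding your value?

€824.1: same outcome either way → loss €0.
€523.8: truthful gives €221, deviation gives €0 → loss €221.
€600.5: truthful gives €144.3, deviation gives €0 → loss €144.3.
€491.1: same outcome either way → loss €0.
€685.8: truthful gives €59, deviation gives €0 → loss €59.
Maximum loss: €221.

€221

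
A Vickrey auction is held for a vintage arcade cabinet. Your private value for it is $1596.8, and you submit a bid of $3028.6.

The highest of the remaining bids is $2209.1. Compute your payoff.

Your bid $3028.6 exceeds the highest competing bid $2209.1, so you win.
In a second-price auction the winner pays the second-highest bid, $2209.1.
Payoff = value − price = $1596.8 − $2209.1 = −$612.3.

−$612.3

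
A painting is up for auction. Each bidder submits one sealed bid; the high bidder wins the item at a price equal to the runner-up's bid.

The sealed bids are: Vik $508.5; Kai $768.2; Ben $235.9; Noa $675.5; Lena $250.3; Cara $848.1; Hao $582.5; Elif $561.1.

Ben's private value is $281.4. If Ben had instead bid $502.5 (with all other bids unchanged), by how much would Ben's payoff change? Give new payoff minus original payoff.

The highest bid among the other bidders is $848.1; Ben's bid doesn't change that.
Original bid $235.9: Ben is not highest (top rival bid is $848.1); payoff $0.
Alternative bid $502.5: Ben is not highest (top rival bid is $848.1); payoff $0.
Change in payoff = $0 − ($0) = $0.

$0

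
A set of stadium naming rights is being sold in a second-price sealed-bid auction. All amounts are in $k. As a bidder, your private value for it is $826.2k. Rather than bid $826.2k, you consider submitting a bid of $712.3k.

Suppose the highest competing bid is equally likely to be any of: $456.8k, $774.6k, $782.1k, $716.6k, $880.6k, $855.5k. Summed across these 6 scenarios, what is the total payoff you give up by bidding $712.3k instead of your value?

$205.3k

The deviation costs you only when the competing bid falls strictly between $712.3k and $826.2k; elsewhere both bids give the same outcome.
$456.8k: outcomes coincide → loss $0k.
$774.6k: truthful payoff $51.6k, deviation payoff $0k → loss $51.6k.
$782.1k: truthful payoff $44.1k, deviation payoff $0k → loss $44.1k.
$716.6k: truthful payoff $109.6k, deviation payoff $0k → loss $109.6k.
$880.6k: outcomes coincide → loss $0k.
$855.5k: outcomes coincide → loss $0k.
Total loss = $51.6k + $44.1k + $109.6k = $205.3k.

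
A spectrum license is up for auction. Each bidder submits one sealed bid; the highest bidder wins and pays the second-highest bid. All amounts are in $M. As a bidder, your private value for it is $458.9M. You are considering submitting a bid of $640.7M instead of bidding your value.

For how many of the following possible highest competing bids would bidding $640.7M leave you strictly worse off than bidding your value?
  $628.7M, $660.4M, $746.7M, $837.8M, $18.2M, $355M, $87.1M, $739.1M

1

The deviation hurts exactly when the highest competing bid lies strictly between $458.9M and $640.7M — overbidding then wins at a price above your value.
$628.7M: inside the interval → strictly worse (loss $169.8M).
$660.4M: above both → same outcome either way.
$746.7M: above both → same outcome either way.
$837.8M: above both → same outcome either way.
$18.2M: below both → same outcome either way.
$355M: below both → same outcome either way.
$87.1M: below both → same outcome either way.
$739.1M: above both → same outcome either way.
Count: 1.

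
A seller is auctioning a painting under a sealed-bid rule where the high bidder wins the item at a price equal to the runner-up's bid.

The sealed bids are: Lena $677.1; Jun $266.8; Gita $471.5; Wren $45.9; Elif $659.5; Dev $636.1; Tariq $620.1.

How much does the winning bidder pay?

$659.5

Highest bid: Lena at $677.1, so Lena wins.
Second-highest bid: Elif at $659.5 — that is the price the winner pays.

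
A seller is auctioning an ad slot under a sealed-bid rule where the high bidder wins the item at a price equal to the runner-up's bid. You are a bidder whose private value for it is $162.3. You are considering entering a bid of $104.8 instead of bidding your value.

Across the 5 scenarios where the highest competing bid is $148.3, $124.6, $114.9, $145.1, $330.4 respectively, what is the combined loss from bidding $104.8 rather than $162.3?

The deviation costs you only when the competing bid falls strictly between $104.8 and $162.3; elsewhere both bids give the same outcome.
$148.3: truthful payoff $14, deviation payoff $0 → loss $14.
$124.6: truthful payoff $37.7, deviation payoff $0 → loss $37.7.
$114.9: truthful payoff $47.4, deviation payoff $0 → loss $47.4.
$145.1: truthful payoff $17.2, deviation payoff $0 → loss $17.2.
$330.4: outcomes coincide → loss $0.
Total loss = $14 + $37.7 + $47.4 + $17.2 = $116.3.

$116.3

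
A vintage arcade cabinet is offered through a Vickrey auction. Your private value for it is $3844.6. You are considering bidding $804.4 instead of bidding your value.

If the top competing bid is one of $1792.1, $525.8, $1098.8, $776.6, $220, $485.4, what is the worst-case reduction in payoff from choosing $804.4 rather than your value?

$1792.1: truthful gives $2052.5, deviation gives $0 → loss $2052.5.
$525.8: same outcome either way → loss $0.
$1098.8: truthful gives $2745.8, deviation gives $0 → loss $2745.8.
$776.6: same outcome either way → loss $0.
$220: same outcome either way → loss $0.
$485.4: same outcome either way → loss $0.
Maximum loss: $2745.8.

$2745.8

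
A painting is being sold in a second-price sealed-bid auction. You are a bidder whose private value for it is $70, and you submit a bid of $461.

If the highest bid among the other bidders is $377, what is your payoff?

−$307

Your bid $461 exceeds the highest competing bid $377, so you win.
In a second-price auction the winner pays the second-highest bid, $377.
Payoff = value − price = $70 − $377 = −$307.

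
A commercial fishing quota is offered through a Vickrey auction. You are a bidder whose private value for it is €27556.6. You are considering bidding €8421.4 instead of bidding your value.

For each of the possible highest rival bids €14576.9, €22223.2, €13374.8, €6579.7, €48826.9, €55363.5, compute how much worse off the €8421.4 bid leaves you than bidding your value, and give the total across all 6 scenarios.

€32494.9

The deviation costs you only when the competing bid falls strictly between €8421.4 and €27556.6; elsewhere both bids give the same outcome.
€14576.9: truthful payoff €12979.7, deviation payoff €0 → loss €12979.7.
€22223.2: truthful payoff €5333.4, deviation payoff €0 → loss €5333.4.
€13374.8: truthful payoff €14181.8, deviation payoff €0 → loss €14181.8.
€6579.7: outcomes coincide → loss €0.
€48826.9: outcomes coincide → loss €0.
€55363.5: outcomes coincide → loss €0.
Total loss = €12979.7 + €5333.4 + €14181.8 = €32494.9.
In a second-price auction your bid sets only whether you win, not what you pay, so bidding your true value is weakly dominant.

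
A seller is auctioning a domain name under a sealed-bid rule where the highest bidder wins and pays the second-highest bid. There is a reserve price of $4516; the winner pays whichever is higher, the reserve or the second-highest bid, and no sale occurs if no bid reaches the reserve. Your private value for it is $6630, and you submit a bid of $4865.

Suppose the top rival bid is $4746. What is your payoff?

Your bid $4865 is the highest and exceeds the reserve.
Price = max(second-highest bid, reserve) = max($4746, $4516) = $4746.
Payoff = $6630 − $4746 = $1884.

$1884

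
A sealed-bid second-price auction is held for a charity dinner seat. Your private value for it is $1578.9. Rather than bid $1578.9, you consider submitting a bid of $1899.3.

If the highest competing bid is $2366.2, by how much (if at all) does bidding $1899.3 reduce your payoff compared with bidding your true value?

$0

Bidding your value $1578.9: you lose (since $1578.9 < $2366.2). Payoff $0.
Bidding $1899.3: you lose. Payoff $0.
Difference = $0 − $0 = $0; both bids lead to the same outcome because the competing bid is above both your value and your alternative bid.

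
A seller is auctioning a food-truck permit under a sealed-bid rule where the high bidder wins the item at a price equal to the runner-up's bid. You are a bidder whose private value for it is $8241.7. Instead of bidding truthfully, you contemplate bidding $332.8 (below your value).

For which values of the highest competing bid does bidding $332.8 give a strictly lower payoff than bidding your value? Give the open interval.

($332.8, $8241.7)

If the competing bid is below $332.8, both bids win at the same price — no difference.
If it is above $8241.7, both bids lose — no difference.
If it lies strictly between $332.8 and $8241.7, bidding your value wins at a price below your value (positive payoff) while bidding $332.8 loses (payoff 0).
So the deviation strictly hurts on the open interval ($332.8, $8241.7).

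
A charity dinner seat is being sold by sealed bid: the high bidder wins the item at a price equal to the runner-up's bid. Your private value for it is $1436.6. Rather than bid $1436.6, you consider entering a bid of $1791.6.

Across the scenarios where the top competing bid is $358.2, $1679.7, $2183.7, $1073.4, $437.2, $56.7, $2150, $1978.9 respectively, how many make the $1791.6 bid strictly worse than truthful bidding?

The deviation hurts exactly when the highest competing bid lies strictly between $1436.6 and $1791.6 — overbidding then wins at a price above your value.
$358.2: below both → same outcome either way.
$1679.7: inside the interval → strictly worse (loss $243.1).
$2183.7: above both → same outcome either way.
$1073.4: below both → same outcome either way.
$437.2: below both → same outcome either way.
$56.7: below both → same outcome either way.
$2150: above both → same outcome either way.
$1978.9: above both → same outcome either way.
Count: 1.

1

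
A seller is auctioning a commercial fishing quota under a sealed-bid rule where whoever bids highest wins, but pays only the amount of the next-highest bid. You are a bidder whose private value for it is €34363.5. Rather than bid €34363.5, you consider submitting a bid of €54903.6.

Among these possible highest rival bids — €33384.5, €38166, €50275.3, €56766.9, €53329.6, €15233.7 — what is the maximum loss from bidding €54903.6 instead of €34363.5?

€18966.1

€33384.5: same outcome either way → loss €0.
€38166: truthful gives €0, deviation gives −€3802.5 → loss €3802.5.
€50275.3: truthful gives €0, deviation gives −€15911.8 → loss €15911.8.
€56766.9: same outcome either way → loss €0.
€53329.6: truthful gives €0, deviation gives −€18966.1 → loss €18966.1.
€15233.7: same outcome either way → loss €0.
Maximum loss: €18966.1.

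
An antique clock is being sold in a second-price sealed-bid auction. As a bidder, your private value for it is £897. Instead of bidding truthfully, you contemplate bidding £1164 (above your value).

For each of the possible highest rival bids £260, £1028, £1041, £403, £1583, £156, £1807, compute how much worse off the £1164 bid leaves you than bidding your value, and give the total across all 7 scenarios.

£275

The deviation costs you only when the competing bid falls strictly between £897 and £1164; elsewhere both bids give the same outcome.
£260: outcomes coincide → loss £0.
£1028: truthful payoff £0, deviation payoff −£131 → loss £131.
£1041: truthful payoff £0, deviation payoff −£144 → loss £144.
£403: outcomes coincide → loss £0.
£1583: outcomes coincide → loss £0.
£156: outcomes coincide → loss £0.
£1807: outcomes coincide → loss £0.
Total loss = £131 + £144 = £275.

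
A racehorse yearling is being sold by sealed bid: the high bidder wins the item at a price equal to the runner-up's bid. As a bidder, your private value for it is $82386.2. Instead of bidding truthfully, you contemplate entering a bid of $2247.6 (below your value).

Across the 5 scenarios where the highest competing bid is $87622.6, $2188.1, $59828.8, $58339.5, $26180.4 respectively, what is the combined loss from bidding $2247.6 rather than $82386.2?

$102809.9

The deviation costs you only when the competing bid falls strictly between $2247.6 and $82386.2; elsewhere both bids give the same outcome.
$87622.6: outcomes coincide → loss $0.
$2188.1: outcomes coincide → loss $0.
$59828.8: truthful payoff $22557.4, deviation payoff $0 → loss $22557.4.
$58339.5: truthful payoff $24046.7, deviation payoff $0 → loss $24046.7.
$26180.4: truthful payoff $56205.8, deviation payoff $0 → loss $56205.8.
Total loss = $22557.4 + $24046.7 + $56205.8 = $102809.9.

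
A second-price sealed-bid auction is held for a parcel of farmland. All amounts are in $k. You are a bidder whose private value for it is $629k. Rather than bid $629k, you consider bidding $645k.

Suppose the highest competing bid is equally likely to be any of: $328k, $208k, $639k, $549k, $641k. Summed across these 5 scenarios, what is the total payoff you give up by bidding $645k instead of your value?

The deviation costs you only when the competing bid falls strictly between $629k and $645k; elsewhere both bids give the same outcome.
$328k: outcomes coincide → loss $0k.
$208k: outcomes coincide → loss $0k.
$639k: truthful payoff $0k, deviation payoff −$10k → loss $10k.
$549k: outcomes coincide → loss $0k.
$641k: truthful payoff $0k, deviation payoff −$12k → loss $12k.
Total loss = $10k + $12k = $22k.
In a second-price auction your bid sets only whether you win, not what you pay, so bidding your true value is weakly dominant.

$22k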